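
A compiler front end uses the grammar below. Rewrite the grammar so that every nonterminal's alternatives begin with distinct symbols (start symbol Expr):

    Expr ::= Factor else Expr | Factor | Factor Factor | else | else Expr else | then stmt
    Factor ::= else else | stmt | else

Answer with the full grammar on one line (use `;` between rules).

Expr has alternatives sharing prefix 'Factor': factor to Expr → Factor Expr1 with Expr1 → else Expr | ε | Factor.
Expr has alternatives sharing prefix 'else': factor to Expr → else Expr2 with Expr2 → ε | Expr else.
Factor has alternatives sharing prefix 'else': factor to Factor → else Factor1 with Factor1 → else | ε.

Expr ::= then stmt | Factor Expr1 | else Expr2; Factor ::= stmt | else Factor1; Expr1 ::= else Expr | eps | Factor; Expr2 ::= eps | Expr else; Factor1 ::= else | eps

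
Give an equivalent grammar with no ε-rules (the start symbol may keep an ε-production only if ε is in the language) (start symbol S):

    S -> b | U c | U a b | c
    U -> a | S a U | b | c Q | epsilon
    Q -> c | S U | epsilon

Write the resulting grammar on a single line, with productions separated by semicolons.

Nullable set = {Q, U}.
ε ∉ L(G), so no ε-production is kept.
Expand every rule over subsets of its nullable positions: S → U c gives U c | c. S → U a b gives U a b | a b. U → S a U gives S a U | S a. U → c Q gives c Q | c.

S -> b | U c | c | U a b | a b; U -> a | S a U | S a | b | c Q | c; Q -> c | S U | S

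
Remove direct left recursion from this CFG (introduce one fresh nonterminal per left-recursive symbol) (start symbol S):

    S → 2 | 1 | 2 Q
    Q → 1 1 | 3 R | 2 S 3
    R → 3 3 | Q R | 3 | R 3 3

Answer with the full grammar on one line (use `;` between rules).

S → 2 | 1 | 2 Q; Q → 1 1 | 3 R | 2 S 3; R → 3 3 R' | Q R R' | 3 R'; R' → 3 3 R' | ε

Left recursion appears on R.
For R: α = {3 3}, β = {3 3, Q R, 3}. Rewrite as R → β R' and R' → α R' | ε.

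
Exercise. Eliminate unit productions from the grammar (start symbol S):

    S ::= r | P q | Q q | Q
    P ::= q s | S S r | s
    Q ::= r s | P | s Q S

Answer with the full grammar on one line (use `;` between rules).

Unit pairs: Q ⇒* {P}; S ⇒* {P, Q}.
Replace each nonterminal's rules with the union of the non-unit rules of every nonterminal it unit-derives.

S ::= r | P q | Q q | q s | S S r | s | r s | s Q S; P ::= q s | S S r | s; Q ::= q s | S S r | s | r s | s Q S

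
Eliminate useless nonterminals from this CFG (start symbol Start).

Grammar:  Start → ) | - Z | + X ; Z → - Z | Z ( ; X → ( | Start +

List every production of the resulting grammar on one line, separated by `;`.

Generating nonterminals: {Start, X}.
Reachable from Start after that: {Start, X}.
Removed useless symbols: {Z} and every production mentioning them.

Start → ) | + X; X → ( | Start +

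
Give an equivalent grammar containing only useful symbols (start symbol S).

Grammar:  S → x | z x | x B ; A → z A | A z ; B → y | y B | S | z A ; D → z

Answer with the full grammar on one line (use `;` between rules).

S → x | z x | x B; B → y | y B | S

Generating nonterminals: {B, D, S}.
Reachable from S after that: {B, S}.
Removed useless symbols: {A, D} and every production mentioning them.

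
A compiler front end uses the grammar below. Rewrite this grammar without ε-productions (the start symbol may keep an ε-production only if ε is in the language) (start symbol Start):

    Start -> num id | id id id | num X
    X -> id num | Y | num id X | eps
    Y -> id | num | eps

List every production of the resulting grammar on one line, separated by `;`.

The nullable symbols are {X, Y}.
ε ∉ L(G), so no ε-production is kept.
Expand every rule over subsets of its nullable positions: Start → num X gives num X | num. X → num id X gives num id X | num id.

Start -> num id | id id id | num X | num; X -> id num | Y | num id X | num id; Y -> id | num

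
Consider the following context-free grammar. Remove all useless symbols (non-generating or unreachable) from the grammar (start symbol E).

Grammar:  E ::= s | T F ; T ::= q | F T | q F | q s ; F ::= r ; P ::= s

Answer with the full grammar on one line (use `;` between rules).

E ::= s | T F; T ::= q | F T | q F | q s; F ::= r

Generating nonterminals: {E, F, P, T}.
Reachable from E after that: {E, F, T}.
Removed useless symbols: {P} and every production mentioning them.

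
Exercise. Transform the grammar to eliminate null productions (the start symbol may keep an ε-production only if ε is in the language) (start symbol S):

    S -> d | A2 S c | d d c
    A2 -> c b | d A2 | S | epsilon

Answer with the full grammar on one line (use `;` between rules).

S -> d | A2 S c | S c | d d c; A2 -> c b | d A2 | d | S

Nullable nonterminals: {A2}.
ε ∉ L(G), so no ε-production is kept.
Expand every rule over subsets of its nullable positions: S → A2 S c gives A2 S c | S c. A2 → d A2 gives d A2 | d.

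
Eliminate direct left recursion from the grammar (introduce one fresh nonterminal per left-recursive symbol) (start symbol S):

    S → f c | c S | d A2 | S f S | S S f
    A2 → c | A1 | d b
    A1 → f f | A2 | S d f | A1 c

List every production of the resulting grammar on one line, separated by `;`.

S → f c S' | c S S' | d A2 S'; A2 → c | A1 | d b; A1 → f f A1' | A2 A1' | S d f A1'; S' → f S S' | S f S' | ε; A1' → c A1' | ε

Directly left-recursive nonterminals: S, A1.
For S: α = {f S, S f}, β = {f c, c S, d A2}. Rewrite as S → β S' and S' → α S' | ε.
For A1: α = {c}, β = {f f, A2, S d f}. Rewrite as A1 → β A1' and A1' → α A1' | ε.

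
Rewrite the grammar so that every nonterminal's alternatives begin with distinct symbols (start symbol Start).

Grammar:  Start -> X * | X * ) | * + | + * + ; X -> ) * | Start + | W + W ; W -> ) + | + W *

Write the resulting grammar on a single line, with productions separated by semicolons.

Start has alternatives sharing prefix 'X *': factor to Start → X * Start1 with Start1 → ε | ).

Start -> * + | + * + | X * Start1; X -> ) * | Start + | W + W; W -> ) + | + W *; Start1 -> ε | )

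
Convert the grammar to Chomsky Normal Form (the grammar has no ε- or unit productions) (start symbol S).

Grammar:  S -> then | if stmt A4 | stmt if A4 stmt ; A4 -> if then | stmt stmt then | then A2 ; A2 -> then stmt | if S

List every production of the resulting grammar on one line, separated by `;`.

Introduce a nonterminal for each terminal appearing in a rule of length ≥ 2: X1 → if, X2 → stmt, X3 → then.
Binarize each right-hand side of length ≥ 3 by chaining fresh nonterminals (Y1, Y2, …): affected rules were S → X1 X2 A4; S → X2 X1 A4 X2; A4 → X2 X2 X3.

S -> then | X1 Y1 | X2 Y2; A4 -> X1 X3 | X2 Y4 | X3 A2; A2 -> X3 X2 | X1 S; X1 -> if; X2 -> stmt; X3 -> then; Y1 -> X2 A4; Y2 -> X1 Y3; Y3 -> A4 X2; Y4 -> X2 X3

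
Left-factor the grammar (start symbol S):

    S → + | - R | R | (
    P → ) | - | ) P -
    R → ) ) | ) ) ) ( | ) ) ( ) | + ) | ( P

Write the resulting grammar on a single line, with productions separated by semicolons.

S → + | - R | R | (; P → - | ) P'; R → + ) | ( P | ) ) R'; P' → ε | P -; R' → ε | ) ( | ( )

P has alternatives sharing prefix ')': factor to P → ) P' with P' → ε | P -.
R has alternatives sharing prefix ') )': factor to R → ) ) R' with R' → ε | ) ( | ( ).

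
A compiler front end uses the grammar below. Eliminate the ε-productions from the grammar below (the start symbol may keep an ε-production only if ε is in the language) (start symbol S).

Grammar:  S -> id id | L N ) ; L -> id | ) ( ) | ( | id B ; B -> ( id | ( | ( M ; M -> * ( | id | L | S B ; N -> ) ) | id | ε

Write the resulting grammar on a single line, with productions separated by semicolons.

S -> id id | L N ) | L ); L -> id | ) ( ) | ( | id B; B -> ( id | ( | ( M; M -> * ( | id | L | S B; N -> ) ) | id

The nullable symbols are {N}.
ε ∉ L(G), so no ε-production is kept.
For each production, add variants omitting each subset of nullable occurrences: S → L N ) gives L N ) | L ).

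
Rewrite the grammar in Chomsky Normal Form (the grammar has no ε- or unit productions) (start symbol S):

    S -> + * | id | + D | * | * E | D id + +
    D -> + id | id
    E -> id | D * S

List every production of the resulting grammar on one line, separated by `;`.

Introduce a nonterminal for each terminal appearing in a rule of length ≥ 2: X1 → +, X2 → *, X3 → id.
Binarize each right-hand side of length ≥ 3 by chaining fresh nonterminals (Y1, Y2, …): affected rules were S → D X3 X1 X1; E → D X2 S.

S -> X1 X2 | id | X1 D | * | X2 E | D Y1; D -> X1 X3 | id; E -> id | D Y3; X1 -> +; X2 -> *; X3 -> id; Y1 -> X3 Y2; Y2 -> X1 X1; Y3 -> X2 S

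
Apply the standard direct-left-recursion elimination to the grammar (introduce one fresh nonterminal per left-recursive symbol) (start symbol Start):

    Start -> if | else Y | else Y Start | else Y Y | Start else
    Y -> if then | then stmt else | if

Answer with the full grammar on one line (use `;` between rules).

Start -> if Start1 | else Y Start1 | else Y Start Start1 | else Y Y Start1; Y -> if then | then stmt else | if; Start1 -> else Start1 | ε

Start is directly left-recursive.
For Start: α = {else}, β = {if, else Y, else Y Start, else Y Y}. Rewrite as Start → β Start1 and Start1 → α Start1 | ε.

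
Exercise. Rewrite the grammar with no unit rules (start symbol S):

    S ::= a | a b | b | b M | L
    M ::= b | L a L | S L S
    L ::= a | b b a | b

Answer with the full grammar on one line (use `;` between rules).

S ::= a | b b a | b | a b | b M; M ::= b | L a L | S L S; L ::= a | b b a | b

Unit pairs: S ⇒* {L}.
For every A with A ⇒* B via unit rules, add B's non-unit alternatives to A; then delete every rule of the form X → Y.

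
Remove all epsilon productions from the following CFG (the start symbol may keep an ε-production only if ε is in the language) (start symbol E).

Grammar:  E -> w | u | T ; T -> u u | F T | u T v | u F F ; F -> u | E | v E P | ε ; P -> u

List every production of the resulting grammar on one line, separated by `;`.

Nullable set = {F}.
ε ∉ L(G), so no ε-production is kept.
For each production, add variants omitting each subset of nullable occurrences: T → u F F gives u F F | u F | u.

E -> w | u | T; T -> u u | F T | u T v | u F F | u F | u; F -> u | E | v E P; P -> u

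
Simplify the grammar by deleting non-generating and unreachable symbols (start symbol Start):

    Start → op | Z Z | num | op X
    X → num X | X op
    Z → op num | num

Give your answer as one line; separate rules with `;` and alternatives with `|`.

Start → op | Z Z | num; Z → op num | num

Generating nonterminals: {Start, Z}.
Reachable from Start after that: {Start, Z}.
Removed useless symbols: {X} and every production mentioning them.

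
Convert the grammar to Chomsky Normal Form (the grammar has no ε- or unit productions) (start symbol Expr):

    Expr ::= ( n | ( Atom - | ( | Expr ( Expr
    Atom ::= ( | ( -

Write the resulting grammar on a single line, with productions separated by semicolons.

Introduce a nonterminal for each terminal appearing in a rule of length ≥ 2: X1 → (, X2 → n, X3 → -.
Binarize each right-hand side of length ≥ 3 by chaining fresh nonterminals (Y1, Y2, …): affected rules were Expr → X1 Atom X3; Expr → Expr X1 Expr.

Expr ::= X1 X2 | X1 Y1 | ( | Expr Y2; Atom ::= ( | X1 X3; X1 ::= (; X2 ::= n; X3 ::= -; Y1 ::= Atom X3; Y2 ::= X1 Expr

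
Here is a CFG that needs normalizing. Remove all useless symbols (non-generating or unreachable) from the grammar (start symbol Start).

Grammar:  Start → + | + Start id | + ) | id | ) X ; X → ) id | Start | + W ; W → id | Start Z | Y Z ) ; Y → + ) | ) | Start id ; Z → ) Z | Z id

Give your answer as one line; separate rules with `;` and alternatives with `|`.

Start → + | + Start id | + ) | id | ) X; X → ) id | Start | + W; W → id

Generating nonterminals: {Start, W, X, Y}.
Reachable from Start after that: {Start, W, X}.
Removed useless symbols: {Y, Z} and every production mentioning them.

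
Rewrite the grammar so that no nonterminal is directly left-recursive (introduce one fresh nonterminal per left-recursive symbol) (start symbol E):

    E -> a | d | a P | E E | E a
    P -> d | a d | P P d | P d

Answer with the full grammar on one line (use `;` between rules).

E -> a E' | d E' | a P E'; P -> d P' | a d P'; E' -> E E' | a E' | eps; P' -> P d P' | d P' | eps

E, P are directly left-recursive.
For E: α = {E, a}, β = {a, d, a P}. Rewrite as E → β E' and E' → α E' | ε.
For P: α = {P d, d}, β = {d, a d}. Rewrite as P → β P' and P' → α P' | ε.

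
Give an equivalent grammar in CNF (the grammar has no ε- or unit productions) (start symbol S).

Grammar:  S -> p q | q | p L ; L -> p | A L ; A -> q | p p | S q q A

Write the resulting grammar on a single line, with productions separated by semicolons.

Introduce a nonterminal for each terminal appearing in a rule of length ≥ 2: X1 → p, X2 → q.
Binarize each right-hand side of length ≥ 3 by chaining fresh nonterminals (Y1, Y2, …): affected rules were A → S X2 X2 A.

S -> X1 X2 | q | X1 L; L -> p | A L; A -> q | X1 X1 | S Y1; X1 -> p; X2 -> q; Y1 -> X2 Y2; Y2 -> X2 A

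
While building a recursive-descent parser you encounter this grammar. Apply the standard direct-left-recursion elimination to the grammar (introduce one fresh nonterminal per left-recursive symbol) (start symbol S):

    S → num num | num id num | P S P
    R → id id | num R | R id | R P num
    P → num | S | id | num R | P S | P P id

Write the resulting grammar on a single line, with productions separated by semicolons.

S → num num | num id num | P S P; R → id id R' | num R R'; P → num P' | S P' | id P' | num R P'; R' → id R' | P num R' | ε; P' → S P' | P id P' | ε

Left recursion appears on R, P.
For R: α = {id, P num}, β = {id id, num R}. Rewrite as R → β R' and R' → α R' | ε.
For P: α = {S, P id}, β = {num, S, id, num R}. Rewrite as P → β P' and P' → α P' | ε.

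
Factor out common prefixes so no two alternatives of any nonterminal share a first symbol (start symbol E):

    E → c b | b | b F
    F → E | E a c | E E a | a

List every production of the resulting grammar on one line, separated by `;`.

E → c b | b E'; F → a | E F'; E' → ε | F; F' → ε | a c | E a

E has alternatives sharing prefix 'b': factor to E → b E' with E' → ε | F.
F has alternatives sharing prefix 'E': factor to F → E F' with F' → ε | a c | E a.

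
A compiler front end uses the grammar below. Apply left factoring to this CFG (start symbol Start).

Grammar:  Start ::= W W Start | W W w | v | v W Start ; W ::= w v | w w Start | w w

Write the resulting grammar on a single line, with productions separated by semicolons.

Start has alternatives sharing prefix 'W W': factor to Start → W W Start1 with Start1 → Start | w.
Start has alternatives sharing prefix 'v': factor to Start → v Start2 with Start2 → ε | W Start.
W has alternatives sharing prefix 'w': factor to W → w W1 with W1 → v | w Start | w.
W1 has alternatives sharing prefix 'w': factor to W1 → w W11 with W11 → Start | ε.

Start ::= W W Start1 | v Start2; W ::= w W1; Start1 ::= Start | w; Start2 ::= ε | W Start; W1 ::= v | w W11; W11 ::= Start | ε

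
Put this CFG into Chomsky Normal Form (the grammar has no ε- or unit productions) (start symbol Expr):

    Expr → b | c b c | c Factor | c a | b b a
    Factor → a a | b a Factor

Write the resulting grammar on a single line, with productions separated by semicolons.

Introduce a nonterminal for each terminal appearing in a rule of length ≥ 2: X1 → c, X2 → b, X3 → a.
Binarize each right-hand side of length ≥ 3 by chaining fresh nonterminals (Y1, Y2, …): affected rules were Expr → X1 X2 X1; Expr → X2 X2 X3; Factor → X2 X3 Factor.

Expr → b | X1 Y1 | X1 Factor | X1 X3 | X2 Y2; Factor → X3 X3 | X2 Y3; X1 → c; X2 → b; X3 → a; Y1 → X2 X1; Y2 → X2 X3; Y3 → X3 Factor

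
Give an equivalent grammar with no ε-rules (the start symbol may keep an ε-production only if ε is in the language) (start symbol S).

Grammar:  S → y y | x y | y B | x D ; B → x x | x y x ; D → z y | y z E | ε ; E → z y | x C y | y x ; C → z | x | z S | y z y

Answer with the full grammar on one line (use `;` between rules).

S → y y | x y | y B | x D | x; B → x x | x y x; D → z y | y z E; E → z y | x C y | y x; C → z | x | z S | y z y

Nullable set = {D}.
ε ∉ L(G), so no ε-production is kept.
Expand every rule over subsets of its nullable positions: S → x D gives x D | x.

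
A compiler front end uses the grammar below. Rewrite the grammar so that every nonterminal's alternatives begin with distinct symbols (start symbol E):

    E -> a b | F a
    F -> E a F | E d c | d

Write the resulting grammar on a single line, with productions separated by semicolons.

F has alternatives sharing prefix 'E': factor to F → E F' with F' → a F | d c.

E -> a b | F a; F -> d | E F'; F' -> a F | d c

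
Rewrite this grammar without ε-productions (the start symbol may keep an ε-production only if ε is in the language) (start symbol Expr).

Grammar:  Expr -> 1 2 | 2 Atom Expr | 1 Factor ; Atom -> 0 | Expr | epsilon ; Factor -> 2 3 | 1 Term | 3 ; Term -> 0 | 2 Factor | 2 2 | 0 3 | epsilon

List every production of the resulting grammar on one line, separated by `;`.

Nullable nonterminals: {Atom, Term}.
ε ∉ L(G), so no ε-production is kept.
For each production, add variants omitting each subset of nullable occurrences: Expr → 2 Atom Expr gives 2 Atom Expr | 2 Expr. Factor → 1 Term gives 1 Term | 1.

Expr -> 1 2 | 2 Atom Expr | 2 Expr | 1 Factor; Atom -> 0 | Expr; Factor -> 2 3 | 1 Term | 1 | 3; Term -> 0 | 2 Factor | 2 2 | 0 3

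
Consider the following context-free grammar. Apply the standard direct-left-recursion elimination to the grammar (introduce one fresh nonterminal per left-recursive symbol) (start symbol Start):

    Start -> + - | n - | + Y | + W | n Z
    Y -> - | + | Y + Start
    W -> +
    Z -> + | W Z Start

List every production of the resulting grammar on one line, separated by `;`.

Start -> + - | n - | + Y | + W | n Z; Y -> - Y1 | + Y1; W -> +; Z -> + | W Z Start; Y1 -> + Start Y1 | eps

Left recursion appears on Y.
For Y: α = {+ Start}, β = {-, +}. Rewrite as Y → β Y1 and Y1 → α Y1 | ε.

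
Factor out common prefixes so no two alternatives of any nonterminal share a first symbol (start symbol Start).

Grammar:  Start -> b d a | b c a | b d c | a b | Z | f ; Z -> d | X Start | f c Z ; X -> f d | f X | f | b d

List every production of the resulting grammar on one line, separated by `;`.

Start -> a b | Z | f | b Start1; Z -> d | X Start | f c Z; X -> b d | f X1; Start1 -> c a | d Start11; X1 -> d | X | ε; Start11 -> a | c

Start has alternatives sharing prefix 'b': factor to Start → b Start1 with Start1 → d a | c a | d c.
X has alternatives sharing prefix 'f': factor to X → f X1 with X1 → d | X | ε.
Start1 has alternatives sharing prefix 'd': factor to Start1 → d Start11 with Start11 → a | c.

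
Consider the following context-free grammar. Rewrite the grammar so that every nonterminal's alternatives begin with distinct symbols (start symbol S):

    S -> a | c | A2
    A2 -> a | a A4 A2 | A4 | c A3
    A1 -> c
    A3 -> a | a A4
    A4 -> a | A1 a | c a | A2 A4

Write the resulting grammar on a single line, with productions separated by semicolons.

A2 has alternatives sharing prefix 'a': factor to A2 → a A2' with A2' → ε | A4 A2.
A3 has alternatives sharing prefix 'a': factor to A3 → a A3' with A3' → ε | A4.

S -> a | c | A2; A2 -> A4 | c A3 | a A2'; A1 -> c; A3 -> a A3'; A4 -> a | A1 a | c a | A2 A4; A2' -> eps | A4 A2; A3' -> eps | A4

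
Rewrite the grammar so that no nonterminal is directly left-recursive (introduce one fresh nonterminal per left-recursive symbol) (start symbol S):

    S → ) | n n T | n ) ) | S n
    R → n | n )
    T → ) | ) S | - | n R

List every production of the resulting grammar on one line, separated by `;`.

Directly left-recursive nonterminal: S.
For S: α = {n}, β = {), n n T, n ) )}. Rewrite as S → β S' and S' → α S' | ε.

S → ) S' | n n T S' | n ) ) S'; R → n | n ); T → ) | ) S | - | n R; S' → n S' | ε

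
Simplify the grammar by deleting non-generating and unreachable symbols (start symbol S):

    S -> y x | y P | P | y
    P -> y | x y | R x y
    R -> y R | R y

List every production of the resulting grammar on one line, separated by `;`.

S -> y x | y P | P | y; P -> y | x y

Generating nonterminals: {P, S}.
Reachable from S after that: {P, S}.
Removed useless symbols: {R} and every production mentioning them.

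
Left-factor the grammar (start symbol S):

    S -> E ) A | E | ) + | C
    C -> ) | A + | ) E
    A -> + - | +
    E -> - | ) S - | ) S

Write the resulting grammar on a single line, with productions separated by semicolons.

S -> ) + | C | E S'; C -> A + | ) C'; A -> + A'; E -> - | ) S E'; S' -> ) A | ε; C' -> ε | E; A' -> - | ε; E' -> - | ε

S has alternatives sharing prefix 'E': factor to S → E S' with S' → ) A | ε.
C has alternatives sharing prefix ')': factor to C → ) C' with C' → ε | E.
A has alternatives sharing prefix '+': factor to A → + A' with A' → - | ε.
E has alternatives sharing prefix ') S': factor to E → ) S E' with E' → - | ε.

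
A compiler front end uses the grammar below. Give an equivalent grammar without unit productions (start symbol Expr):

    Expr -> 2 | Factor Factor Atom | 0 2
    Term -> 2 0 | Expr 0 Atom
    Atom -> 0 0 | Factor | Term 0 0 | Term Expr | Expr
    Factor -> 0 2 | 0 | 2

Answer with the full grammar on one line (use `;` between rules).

Expr -> 2 | Factor Factor Atom | 0 2; Term -> 2 0 | Expr 0 Atom; Atom -> 0 0 | Term 0 0 | Term Expr | 0 2 | 0 | 2 | Factor Factor Atom; Factor -> 0 2 | 0 | 2

Unit pairs: Atom ⇒* {Expr, Factor}.
For each unit pair (A, B), copy every non-unit production of B to A, then drop all unit productions.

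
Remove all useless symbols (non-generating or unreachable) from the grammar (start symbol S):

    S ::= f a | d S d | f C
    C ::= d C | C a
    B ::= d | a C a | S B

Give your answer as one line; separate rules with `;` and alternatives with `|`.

Generating nonterminals: {B, S}.
Reachable from S after that: {S}.
Removed useless symbols: {B, C} and every production mentioning them.

S ::= f a | d S d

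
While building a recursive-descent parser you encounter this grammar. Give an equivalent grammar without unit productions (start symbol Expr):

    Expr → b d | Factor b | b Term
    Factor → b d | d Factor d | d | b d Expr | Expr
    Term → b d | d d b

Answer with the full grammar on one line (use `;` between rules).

Expr → b d | Factor b | b Term; Factor → b d | d Factor d | d | b d Expr | Factor b | b Term; Term → b d | d d b

Unit pairs: Factor ⇒* {Expr}.
For every A with A ⇒* B via unit rules, add B's non-unit alternatives to A; then delete every rule of the form X → Y.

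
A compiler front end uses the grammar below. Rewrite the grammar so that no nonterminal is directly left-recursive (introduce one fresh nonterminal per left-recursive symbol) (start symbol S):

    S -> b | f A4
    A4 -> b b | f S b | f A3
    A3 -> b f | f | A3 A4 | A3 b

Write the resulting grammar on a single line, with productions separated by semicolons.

S -> b | f A4; A4 -> b b | f S b | f A3; A3 -> b f A3' | f A3'; A3' -> A4 A3' | b A3' | ε

Directly left-recursive nonterminal: A3.
For A3: α = {A4, b}, β = {b f, f}. Rewrite as A3 → β A3' and A3' → α A3' | ε.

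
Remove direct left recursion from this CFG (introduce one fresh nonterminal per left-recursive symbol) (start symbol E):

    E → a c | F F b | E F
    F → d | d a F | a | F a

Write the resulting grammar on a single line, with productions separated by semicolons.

E → a c E' | F F b E'; F → d F' | d a F F' | a F'; E' → F E' | epsilon; F' → a F' | epsilon

Left recursion appears on E, F.
For E: α = {F}, β = {a c, F F b}. Rewrite as E → β E' and E' → α E' | ε.
For F: α = {a}, β = {d, d a F, a}. Rewrite as F → β F' and F' → α F' | ε.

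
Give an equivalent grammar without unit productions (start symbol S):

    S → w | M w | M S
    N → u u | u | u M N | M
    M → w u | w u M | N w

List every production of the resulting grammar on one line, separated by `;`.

Unit pairs: N ⇒* {M}.
For each unit pair (A, B), copy every non-unit production of B to A, then drop all unit productions.

S → w | M w | M S; N → u u | u | u M N | w u | w u M | N w; M → w u | w u M | N w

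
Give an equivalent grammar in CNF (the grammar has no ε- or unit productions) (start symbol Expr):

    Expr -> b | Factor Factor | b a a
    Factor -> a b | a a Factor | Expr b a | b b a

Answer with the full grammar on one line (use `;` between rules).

Expr -> b | Factor Factor | X1 Y1; Factor -> X2 X1 | X2 Y2 | Expr Y3 | X1 Y4; X1 -> b; X2 -> a; Y1 -> X2 X2; Y2 -> X2 Factor; Y3 -> X1 X2; Y4 -> X1 X2

Introduce a nonterminal for each terminal appearing in a rule of length ≥ 2: X1 → b, X2 → a.
Binarize each right-hand side of length ≥ 3 by chaining fresh nonterminals (Y1, Y2, …): affected rules were Expr → X1 X2 X2; Factor → X2 X2 Factor; Factor → Expr X1 X2; Factor → X1 X1 X2.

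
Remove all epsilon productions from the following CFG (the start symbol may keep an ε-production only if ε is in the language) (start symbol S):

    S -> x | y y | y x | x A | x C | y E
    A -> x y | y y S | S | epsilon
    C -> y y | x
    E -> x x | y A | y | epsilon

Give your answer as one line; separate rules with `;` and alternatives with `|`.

The nullable symbols are {A, E}.
ε ∉ L(G), so no ε-production is kept.
For each production, add variants omitting each subset of nullable occurrences: S → y E gives y E | y. E → y A gives y A | y.

S -> x | y y | y x | x A | x C | y E | y; A -> x y | y y S | S; C -> y y | x; E -> x x | y A | y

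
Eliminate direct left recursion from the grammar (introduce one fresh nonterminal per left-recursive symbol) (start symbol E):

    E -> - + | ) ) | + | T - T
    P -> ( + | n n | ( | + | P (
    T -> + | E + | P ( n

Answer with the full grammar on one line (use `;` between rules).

P is directly left-recursive.
For P: α = {(}, β = {( +, n n, (, +}. Rewrite as P → β P' and P' → α P' | ε.

E -> - + | ) ) | + | T - T; P -> ( + P' | n n P' | ( P' | + P'; T -> + | E + | P ( n; P' -> ( P' | ε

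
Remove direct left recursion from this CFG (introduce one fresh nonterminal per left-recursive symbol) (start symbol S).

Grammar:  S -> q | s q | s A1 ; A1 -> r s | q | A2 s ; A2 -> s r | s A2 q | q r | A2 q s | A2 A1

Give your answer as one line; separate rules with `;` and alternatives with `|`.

S -> q | s q | s A1; A1 -> r s | q | A2 s; A2 -> s r A2' | s A2 q A2' | q r A2'; A2' -> q s A2' | A1 A2' | ε

Directly left-recursive nonterminal: A2.
For A2: α = {q s, A1}, β = {s r, s A2 q, q r}. Rewrite as A2 → β A2' and A2' → α A2' | ε.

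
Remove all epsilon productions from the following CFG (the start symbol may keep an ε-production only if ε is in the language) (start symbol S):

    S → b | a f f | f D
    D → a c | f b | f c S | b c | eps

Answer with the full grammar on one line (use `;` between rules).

S → b | a f f | f D | f; D → a c | f b | f c S | b c

Nullable nonterminals: {D}.
ε ∉ L(G), so no ε-production is kept.
Expand every rule over subsets of its nullable positions: S → f D gives f D | f.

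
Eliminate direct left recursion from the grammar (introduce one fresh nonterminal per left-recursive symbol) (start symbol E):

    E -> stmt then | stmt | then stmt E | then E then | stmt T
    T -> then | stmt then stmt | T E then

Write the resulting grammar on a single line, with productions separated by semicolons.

T is directly left-recursive.
For T: α = {E then}, β = {then, stmt then stmt}. Rewrite as T → β T' and T' → α T' | ε.

E -> stmt then | stmt | then stmt E | then E then | stmt T; T -> then T' | stmt then stmt T'; T' -> E then T' | ε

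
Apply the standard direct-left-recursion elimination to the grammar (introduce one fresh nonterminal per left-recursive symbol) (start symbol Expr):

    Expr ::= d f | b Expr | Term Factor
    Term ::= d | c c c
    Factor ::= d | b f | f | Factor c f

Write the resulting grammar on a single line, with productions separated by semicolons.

Expr ::= d f | b Expr | Term Factor; Term ::= d | c c c; Factor ::= d Factor1 | b f Factor1 | f Factor1; Factor1 ::= c f Factor1 | epsilon

Directly left-recursive nonterminal: Factor.
For Factor: α = {c f}, β = {d, b f, f}. Rewrite as Factor → β Factor1 and Factor1 → α Factor1 | ε.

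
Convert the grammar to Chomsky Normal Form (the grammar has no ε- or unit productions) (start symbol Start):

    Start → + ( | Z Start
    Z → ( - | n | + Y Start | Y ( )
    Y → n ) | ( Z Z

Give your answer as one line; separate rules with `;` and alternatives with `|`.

Introduce a nonterminal for each terminal appearing in a rule of length ≥ 2: X1 → +, X2 → (, X3 → -, X4 → ), X5 → n.
Binarize each right-hand side of length ≥ 3 by chaining fresh nonterminals (Y1, Y2, …): affected rules were Z → X1 Y Start; Z → Y X2 X4; Y → X2 Z Z.

Start → X1 X2 | Z Start; Z → X2 X3 | n | X1 Y1 | Y Y2; Y → X5 X4 | X2 Y3; X1 → +; X2 → (; X3 → -; X4 → ); X5 → n; Y1 → Y Start; Y2 → X2 X4; Y3 → Z Z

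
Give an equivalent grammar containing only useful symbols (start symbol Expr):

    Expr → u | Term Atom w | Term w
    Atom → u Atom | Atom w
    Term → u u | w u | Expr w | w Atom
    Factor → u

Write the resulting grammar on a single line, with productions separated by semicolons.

Generating nonterminals: {Expr, Factor, Term}.
Reachable from Expr after that: {Expr, Term}.
Removed useless symbols: {Atom, Factor} and every production mentioning them.

Expr → u | Term w; Term → u u | w u | Expr w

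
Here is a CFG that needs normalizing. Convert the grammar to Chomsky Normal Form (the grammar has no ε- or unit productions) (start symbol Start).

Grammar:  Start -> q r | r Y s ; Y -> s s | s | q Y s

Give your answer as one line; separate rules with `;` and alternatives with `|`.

Start -> X1 X2 | X2 Y1; Y -> X3 X3 | s | X1 Y2; X1 -> q; X2 -> r; X3 -> s; Y1 -> Y X3; Y2 -> Y X3

Introduce a nonterminal for each terminal appearing in a rule of length ≥ 2: X1 → q, X2 → r, X3 → s.
Binarize each right-hand side of length ≥ 3 by chaining fresh nonterminals (Y1, Y2, …): affected rules were Start → X2 Y X3; Y → X1 Y X3.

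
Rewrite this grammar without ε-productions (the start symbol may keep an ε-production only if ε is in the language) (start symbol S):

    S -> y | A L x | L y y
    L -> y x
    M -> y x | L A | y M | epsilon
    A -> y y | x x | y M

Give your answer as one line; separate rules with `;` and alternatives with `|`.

S -> y | A L x | L y y; L -> y x; M -> y x | L A | y M | y; A -> y y | x x | y M | y

Nullable set = {M}.
ε ∉ L(G), so no ε-production is kept.
Add the nullable-subset variants: M → y M gives y M | y. A → y M gives y M | y.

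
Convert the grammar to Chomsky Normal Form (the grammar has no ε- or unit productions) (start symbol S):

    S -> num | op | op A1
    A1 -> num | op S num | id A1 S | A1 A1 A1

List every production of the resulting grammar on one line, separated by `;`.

Introduce a nonterminal for each terminal appearing in a rule of length ≥ 2: X1 → op, X2 → num, X3 → id.
Binarize each right-hand side of length ≥ 3 by chaining fresh nonterminals (Y1, Y2, …): affected rules were A1 → X1 S X2; A1 → X3 A1 S; A1 → A1 A1 A1.

S -> num | op | X1 A1; A1 -> num | X1 Y1 | X3 Y2 | A1 Y3; X1 -> op; X2 -> num; X3 -> id; Y1 -> S X2; Y2 -> A1 S; Y3 -> A1 A1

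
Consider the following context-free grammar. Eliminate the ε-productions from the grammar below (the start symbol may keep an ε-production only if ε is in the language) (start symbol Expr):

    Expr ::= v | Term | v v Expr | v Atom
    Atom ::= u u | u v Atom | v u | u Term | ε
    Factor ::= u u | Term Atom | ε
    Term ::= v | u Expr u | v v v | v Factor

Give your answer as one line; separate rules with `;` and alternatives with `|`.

Expr ::= v | Term | v v Expr | v Atom; Atom ::= u u | u v Atom | u v | v u | u Term; Factor ::= u u | Term Atom | Term; Term ::= v | u Expr u | v v v | v Factor

The nullable symbols are {Atom, Factor}.
ε ∉ L(G), so no ε-production is kept.
Add the nullable-subset variants: Atom → u v Atom gives u v Atom | u v. Factor → Term Atom gives Term Atom | Term.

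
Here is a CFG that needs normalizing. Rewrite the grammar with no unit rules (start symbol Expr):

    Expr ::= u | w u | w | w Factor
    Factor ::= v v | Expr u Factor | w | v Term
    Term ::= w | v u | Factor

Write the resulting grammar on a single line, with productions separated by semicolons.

Expr ::= u | w u | w | w Factor; Factor ::= v v | Expr u Factor | w | v Term; Term ::= w | v u | v v | Expr u Factor | v Term

Unit pairs: Term ⇒* {Factor}.
For each unit pair (A, B), copy every non-unit production of B to A, then drop all unit productions.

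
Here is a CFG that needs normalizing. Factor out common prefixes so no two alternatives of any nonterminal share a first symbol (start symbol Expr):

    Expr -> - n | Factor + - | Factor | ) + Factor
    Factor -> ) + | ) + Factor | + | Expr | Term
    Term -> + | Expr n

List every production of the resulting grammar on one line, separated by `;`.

Expr has alternatives sharing prefix 'Factor': factor to Expr → Factor Expr1 with Expr1 → + - | ε.
Factor has alternatives sharing prefix ') +': factor to Factor → ) + Factor1 with Factor1 → ε | Factor.

Expr -> - n | ) + Factor | Factor Expr1; Factor -> + | Expr | Term | ) + Factor1; Term -> + | Expr n; Expr1 -> + - | ε; Factor1 -> ε | Factor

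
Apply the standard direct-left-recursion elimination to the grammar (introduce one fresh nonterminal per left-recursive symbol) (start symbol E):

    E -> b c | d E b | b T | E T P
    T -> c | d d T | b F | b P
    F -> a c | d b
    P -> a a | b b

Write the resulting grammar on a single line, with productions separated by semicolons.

E -> b c E' | d E b E' | b T E'; T -> c | d d T | b F | b P; F -> a c | d b; P -> a a | b b; E' -> T P E' | ε

Directly left-recursive nonterminal: E.
For E: α = {T P}, β = {b c, d E b, b T}. Rewrite as E → β E' and E' → α E' | ε.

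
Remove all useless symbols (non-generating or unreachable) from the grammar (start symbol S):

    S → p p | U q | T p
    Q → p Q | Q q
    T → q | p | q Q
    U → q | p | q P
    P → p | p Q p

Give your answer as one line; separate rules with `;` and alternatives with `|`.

Generating nonterminals: {P, S, T, U}.
Reachable from S after that: {P, S, T, U}.
Removed useless symbols: {Q} and every production mentioning them.

S → p p | U q | T p; T → q | p; U → q | p | q P; P → p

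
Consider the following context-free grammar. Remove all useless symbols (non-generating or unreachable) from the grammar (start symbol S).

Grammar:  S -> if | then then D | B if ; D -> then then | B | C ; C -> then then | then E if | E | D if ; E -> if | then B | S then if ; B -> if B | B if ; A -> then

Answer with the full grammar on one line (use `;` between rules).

S -> if | then then D; D -> then then | C; C -> then then | then E if | E | D if; E -> if | S then if

Generating nonterminals: {A, C, D, E, S}.
Reachable from S after that: {C, D, E, S}.
Removed useless symbols: {A, B} and every production mentioning them.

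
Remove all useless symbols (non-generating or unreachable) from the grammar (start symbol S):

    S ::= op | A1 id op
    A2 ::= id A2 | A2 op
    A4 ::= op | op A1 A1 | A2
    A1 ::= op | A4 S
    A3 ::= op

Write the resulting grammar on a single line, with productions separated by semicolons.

S ::= op | A1 id op; A4 ::= op | op A1 A1; A1 ::= op | A4 S

Generating nonterminals: {A1, A3, A4, S}.
Reachable from S after that: {A1, A4, S}.
Removed useless symbols: {A2, A3} and every production mentioning them.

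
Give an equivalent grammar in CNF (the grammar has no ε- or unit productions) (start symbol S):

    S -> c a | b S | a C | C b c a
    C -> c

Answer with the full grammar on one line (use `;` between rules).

S -> X1 X2 | X3 S | X2 C | C Y1; C -> c; X1 -> c; X2 -> a; X3 -> b; Y1 -> X3 Y2; Y2 -> X1 X2

Introduce a nonterminal for each terminal appearing in a rule of length ≥ 2: X1 → c, X2 → a, X3 → b.
Binarize each right-hand side of length ≥ 3 by chaining fresh nonterminals (Y1, Y2, …): affected rules were S → C X3 X1 X2.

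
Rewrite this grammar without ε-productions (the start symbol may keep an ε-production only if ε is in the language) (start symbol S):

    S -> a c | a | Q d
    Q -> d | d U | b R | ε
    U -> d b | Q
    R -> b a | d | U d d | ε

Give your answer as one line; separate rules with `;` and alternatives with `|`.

The nullable symbols are {Q, R, U}.
ε ∉ L(G), so no ε-production is kept.
Add the nullable-subset variants: S → Q d gives Q d | d. Q → b R gives b R | b. R → U d d gives U d d | d d.

S -> a c | a | Q d | d; Q -> d | d U | b R | b; U -> d b | Q; R -> b a | d | U d d | d d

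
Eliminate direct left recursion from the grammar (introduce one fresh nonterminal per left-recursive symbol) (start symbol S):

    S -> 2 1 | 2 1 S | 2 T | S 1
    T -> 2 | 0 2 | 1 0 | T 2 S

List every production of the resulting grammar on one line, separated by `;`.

S -> 2 1 S' | 2 1 S S' | 2 T S'; T -> 2 T' | 0 2 T' | 1 0 T'; S' -> 1 S' | ε; T' -> 2 S T' | ε

Left recursion appears on S, T.
For S: α = {1}, β = {2 1, 2 1 S, 2 T}. Rewrite as S → β S' and S' → α S' | ε.
For T: α = {2 S}, β = {2, 0 2, 1 0}. Rewrite as T → β T' and T' → α T' | ε.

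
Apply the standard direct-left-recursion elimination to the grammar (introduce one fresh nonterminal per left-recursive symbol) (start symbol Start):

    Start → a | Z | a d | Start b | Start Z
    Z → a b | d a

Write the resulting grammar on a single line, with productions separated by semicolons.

Start → a Start1 | Z Start1 | a d Start1; Z → a b | d a; Start1 → b Start1 | Z Start1 | ε

Left recursion appears on Start.
For Start: α = {b, Z}, β = {a, Z, a d}. Rewrite as Start → β Start1 and Start1 → α Start1 | ε.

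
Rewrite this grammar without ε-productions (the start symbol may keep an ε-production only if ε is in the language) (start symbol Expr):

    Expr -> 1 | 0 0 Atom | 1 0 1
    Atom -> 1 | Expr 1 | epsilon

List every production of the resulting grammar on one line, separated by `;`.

Nullable set = {Atom}.
ε ∉ L(G), so no ε-production is kept.
Add the nullable-subset variants: Expr → 0 0 Atom gives 0 0 Atom | 0 0.

Expr -> 1 | 0 0 Atom | 0 0 | 1 0 1; Atom -> 1 | Expr 1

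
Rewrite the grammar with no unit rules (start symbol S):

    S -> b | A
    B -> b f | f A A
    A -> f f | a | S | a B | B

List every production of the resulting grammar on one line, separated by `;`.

Unit pairs: A ⇒* {B, S}; S ⇒* {A, B}.
For each unit pair (A, B), copy every non-unit production of B to A, then drop all unit productions.

S -> b f | f A A | b | f f | a | a B; B -> b f | f A A; A -> b f | f A A | b | f f | a | a B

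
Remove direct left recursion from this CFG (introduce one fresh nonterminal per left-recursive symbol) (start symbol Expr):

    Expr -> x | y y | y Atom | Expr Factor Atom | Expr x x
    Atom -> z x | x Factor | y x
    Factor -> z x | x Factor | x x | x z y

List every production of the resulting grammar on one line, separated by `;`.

Expr is directly left-recursive.
For Expr: α = {Factor Atom, x x}, β = {x, y y, y Atom}. Rewrite as Expr → β Expr1 and Expr1 → α Expr1 | ε.

Expr -> x Expr1 | y y Expr1 | y Atom Expr1; Atom -> z x | x Factor | y x; Factor -> z x | x Factor | x x | x z y; Expr1 -> Factor Atom Expr1 | x x Expr1 | ε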